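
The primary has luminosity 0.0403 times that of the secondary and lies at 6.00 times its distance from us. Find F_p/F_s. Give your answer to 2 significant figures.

0.0011

F = L/(4πd²), so F_p/F_s = (L_p/L_s) / (d_p/d_s)²
= 0.0403 / (6.00)² = 0.0403 / 36.00 = 0.001119.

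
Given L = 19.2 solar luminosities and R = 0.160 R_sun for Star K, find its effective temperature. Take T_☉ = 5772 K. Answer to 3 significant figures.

T/T_☉ = (L/L_☉)^(1/4) / (R/R_☉)^(1/2)
T = 5772 × (19.2)^(1/4) / √(0.160) = 5772 × 2.093 / 0.4000 = 3.021×10^4 K.

3.02×10^4 K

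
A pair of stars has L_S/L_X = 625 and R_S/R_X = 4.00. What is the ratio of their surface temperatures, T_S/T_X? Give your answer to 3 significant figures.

2.50

L ∝ R²T⁴ gives T ∝ (L/R²)^(1/4), so
T_S/T_X = (625 / 4.00²)^(1/4) = (39.06)^(1/4) = 2.500.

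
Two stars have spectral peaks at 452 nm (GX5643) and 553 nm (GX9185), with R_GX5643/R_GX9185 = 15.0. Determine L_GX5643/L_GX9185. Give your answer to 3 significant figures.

Wien's law gives T ∝ 1/λ_max, so T_GX5643/T_GX9185 = λ_GX9185/λ_GX5643 = 553/452 = 1.223.
Then L ∝ R²T⁴ gives L_GX5643/L_GX9185 = (15.0)² × (1.223)⁴ = 225.0 × 2.241 = 504.1.

504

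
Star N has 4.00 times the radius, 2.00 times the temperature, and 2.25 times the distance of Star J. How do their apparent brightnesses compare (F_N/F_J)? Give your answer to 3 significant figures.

L_N/L_J = (R_N/R_J)²(T_N/T_J)⁴ = (4.00)² × (2.00)⁴ = 256.0.
F_N/F_J = (L_N/L_J)/(d_N/d_J)² = 256.0 / (2.25)² = 50.57.

50.6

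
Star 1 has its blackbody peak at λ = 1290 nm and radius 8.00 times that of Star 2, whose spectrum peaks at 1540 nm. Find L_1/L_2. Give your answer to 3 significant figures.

Wien's law gives T ∝ 1/λ_max, so T_1/T_2 = λ_2/λ_1 = 1540/1290 = 1.194.
Then L ∝ R²T⁴ gives L_1/L_2 = (8.00)² × (1.194)⁴ = 64.00 × 2.031 = 130.0.

130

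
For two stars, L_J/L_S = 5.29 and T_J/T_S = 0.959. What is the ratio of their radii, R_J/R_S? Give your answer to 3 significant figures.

L ∝ R²T⁴ gives R ∝ √L / T², so
R_J/R_S = √(5.29) / (0.959)² = 2.300 / 0.9197 = 2.501.

2.50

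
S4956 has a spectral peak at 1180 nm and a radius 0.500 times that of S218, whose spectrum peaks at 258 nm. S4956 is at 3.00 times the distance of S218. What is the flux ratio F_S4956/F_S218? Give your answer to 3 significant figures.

6.35×10^-5

Wien's law: T_S4956/T_S218 = λ_S218/λ_S4956 = 258/1180 = 0.2186.
L_S4956/L_S218 = (R_S4956/R_S218)²(T_S4956/T_S218)⁴ = (0.500)²(0.2186)⁴ = 5.713×10^-4.
F_S4956/F_S218 = (L_S4956/L_S218)/(d_S4956/d_S218)² = 5.713×10^-4/(3.00)² = 6.348×10^-5.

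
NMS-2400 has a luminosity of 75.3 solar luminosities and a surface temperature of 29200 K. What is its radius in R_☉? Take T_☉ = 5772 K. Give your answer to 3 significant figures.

R/R_☉ = √(L/L_☉) / (T/T_☉)² = √(75.3) / (5.059)²
       = 8.678 / 25.59 = 0.3391.

0.339 R_☉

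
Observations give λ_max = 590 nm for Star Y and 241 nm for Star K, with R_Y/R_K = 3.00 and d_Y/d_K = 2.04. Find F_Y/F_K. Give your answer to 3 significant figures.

Wien's law: T_Y/T_K = λ_K/λ_Y = 241/590 = 0.4085.
L_Y/L_K = (R_Y/R_K)²(T_Y/T_K)⁴ = (3.00)²(0.4085)⁴ = 0.2506.
F_Y/F_K = (L_Y/L_K)/(d_Y/d_K)² = 0.2506/(2.04)² = 0.06021.

0.0602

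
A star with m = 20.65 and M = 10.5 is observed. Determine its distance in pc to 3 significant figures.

m − M = 5 log₁₀(d/10 pc)
20.65 − (10.5) = 10.15 = 5 log₁₀(d/10)
d = 10 × 10^(10.15/5) = 10 × 10^2.030 = 1072 pc.

1.07×10^3 pc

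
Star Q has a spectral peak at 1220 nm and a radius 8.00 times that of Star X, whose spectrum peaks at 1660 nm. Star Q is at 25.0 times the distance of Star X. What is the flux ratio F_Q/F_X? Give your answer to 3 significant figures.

Wien's law: T_Q/T_X = λ_X/λ_Q = 1660/1220 = 1.361.
L_Q/L_X = (R_Q/R_X)²(T_Q/T_X)⁴ = (8.00)²(1.361)⁴ = 219.4.
F_Q/F_X = (L_Q/L_X)/(d_Q/d_X)² = 219.4/(25.0)² = 0.3510.

0.351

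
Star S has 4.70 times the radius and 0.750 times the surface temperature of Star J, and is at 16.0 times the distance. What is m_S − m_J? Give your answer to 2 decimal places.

L_S/L_J = (4.70)²(0.750)⁴ = 6.989.
F_S/F_J = (L_S/L_J)/(d_S/d_J)² = 6.989/256.0 = 0.02730.
m_S − m_J = −2.5 log₁₀(0.02730) = 3.91.

3.91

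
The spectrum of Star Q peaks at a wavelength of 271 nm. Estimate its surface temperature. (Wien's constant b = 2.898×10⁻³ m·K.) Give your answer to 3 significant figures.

T = b/λ_max = 2.898×10⁻³ / (271×10⁻⁹) = 1.069×10^4 K.

1.07×10^4 K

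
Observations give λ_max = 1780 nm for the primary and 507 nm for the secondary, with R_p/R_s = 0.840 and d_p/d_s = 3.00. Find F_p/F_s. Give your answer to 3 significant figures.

Wien's law: T_p/T_s = λ_s/λ_p = 507/1780 = 0.2848.
L_p/L_s = (R_p/R_s)²(T_p/T_s)⁴ = (0.840)²(0.2848)⁴ = 0.004644.
F_p/F_s = (L_p/L_s)/(d_p/d_s)² = 0.004644/(3.00)² = 5.160×10^-4.

5.16×10^-4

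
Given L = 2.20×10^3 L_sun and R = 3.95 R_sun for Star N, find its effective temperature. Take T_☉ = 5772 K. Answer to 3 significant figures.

T/T_☉ = (L/L_☉)^(1/4) / (R/R_☉)^(1/2)
T = 5772 × (2.20×10^3)^(1/4) / √(3.95) = 5772 × 6.849 / 1.987 = 1.989×10^4 K.

1.99×10^4 K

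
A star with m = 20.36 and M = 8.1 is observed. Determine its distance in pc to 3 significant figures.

2.83×10^3 pc

m − M = 5 log₁₀(d/10 pc)
20.36 − (8.1) = 12.26 = 5 log₁₀(d/10)
d = 10 × 10^(12.26/5) = 10 × 10^2.452 = 2831 pc.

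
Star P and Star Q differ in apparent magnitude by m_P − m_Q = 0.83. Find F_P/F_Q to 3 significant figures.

0.466

F_P/F_Q = 10^(−(m_P − m_Q)/2.5) = 10^(-0.83/2.5) = 10^-0.332 = 0.4656.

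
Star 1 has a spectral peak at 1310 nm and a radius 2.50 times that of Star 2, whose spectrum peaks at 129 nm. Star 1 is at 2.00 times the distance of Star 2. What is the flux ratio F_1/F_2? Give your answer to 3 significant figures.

1.47×10^-4

Wien's law: T_1/T_2 = λ_2/λ_1 = 129/1310 = 0.09847.
L_1/L_2 = (R_1/R_2)²(T_1/T_2)⁴ = (2.50)²(0.09847)⁴ = 5.877×10^-4.
F_1/F_2 = (L_1/L_2)/(d_1/d_2)² = 5.877×10^-4/(2.00)² = 1.469×10^-4.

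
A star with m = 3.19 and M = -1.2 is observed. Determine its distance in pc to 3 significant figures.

m − M = 5 log₁₀(d/10 pc)
3.19 − (-1.2) = 4.39 = 5 log₁₀(d/10)
d = 10 × 10^(4.39/5) = 10 × 10^0.878 = 75.51 pc.

75.5 pc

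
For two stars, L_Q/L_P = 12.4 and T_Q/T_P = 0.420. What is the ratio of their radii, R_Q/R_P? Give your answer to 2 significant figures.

L ∝ R²T⁴ gives R ∝ √L / T², so
R_Q/R_P = √(12.4) / (0.420)² = 3.521 / 0.1764 = 19.96.

20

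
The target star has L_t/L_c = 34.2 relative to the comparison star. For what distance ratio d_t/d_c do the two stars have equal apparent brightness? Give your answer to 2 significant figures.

5.8

Equal flux requires L_t/d_t² = L_c/d_c², so d_t/d_c = √(L_t/L_c)
= √(34.2) = 5.848.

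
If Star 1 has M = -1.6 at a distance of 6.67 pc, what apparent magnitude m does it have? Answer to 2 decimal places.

-2.48

m = M + 5 log₁₀(d/10 pc) = -1.6 + 5 log₁₀(6.67/10)
  = -1.6 + 5 × -0.176 = -1.6 + -0.88 = -2.48.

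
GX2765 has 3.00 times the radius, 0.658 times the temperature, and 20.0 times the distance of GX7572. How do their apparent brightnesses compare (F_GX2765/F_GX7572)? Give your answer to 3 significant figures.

L_GX2765/L_GX7572 = (R_GX2765/R_GX7572)²(T_GX2765/T_GX7572)⁴ = (3.00)² × (0.658)⁴ = 1.687.
F_GX2765/F_GX7572 = (L_GX2765/L_GX7572)/(d_GX2765/d_GX7572)² = 1.687 / (20.0)² = 0.004218.

0.00422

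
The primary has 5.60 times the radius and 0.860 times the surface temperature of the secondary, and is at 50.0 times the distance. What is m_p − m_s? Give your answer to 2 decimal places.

5.41

L_p/L_s = (5.60)²(0.860)⁴ = 17.15.
F_p/F_s = (L_p/L_s)/(d_p/d_s)² = 17.15/2500 = 0.006862.
m_p − m_s = −2.5 log₁₀(0.006862) = 5.41.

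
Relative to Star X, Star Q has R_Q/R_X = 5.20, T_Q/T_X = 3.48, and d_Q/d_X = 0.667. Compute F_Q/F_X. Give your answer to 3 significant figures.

8.91×10^3

L_Q/L_X = (R_Q/R_X)²(T_Q/T_X)⁴ = (5.20)² × (3.48)⁴ = 3966.
F_Q/F_X = (L_Q/L_X)/(d_Q/d_X)² = 3966 / (0.667)² = 8914.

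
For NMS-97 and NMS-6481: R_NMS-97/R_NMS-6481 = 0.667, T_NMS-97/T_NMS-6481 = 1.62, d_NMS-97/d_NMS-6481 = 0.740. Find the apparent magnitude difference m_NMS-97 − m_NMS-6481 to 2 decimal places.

-1.87

L_NMS-97/L_NMS-6481 = (0.667)²(1.62)⁴ = 3.064.
F_NMS-97/F_NMS-6481 = (L_NMS-97/L_NMS-6481)/(d_NMS-97/d_NMS-6481)² = 3.064/0.5476 = 5.596.
m_NMS-97 − m_NMS-6481 = −2.5 log₁₀(5.596) = -1.87.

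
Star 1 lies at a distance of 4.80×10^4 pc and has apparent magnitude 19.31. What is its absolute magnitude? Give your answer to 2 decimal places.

0.90

M = m − 5 log₁₀(d/10 pc) = 19.31 − 5 log₁₀(4.80×10^4/10)
  = 19.31 − 5 × 3.681 = 19.31 − 18.41 = 0.90.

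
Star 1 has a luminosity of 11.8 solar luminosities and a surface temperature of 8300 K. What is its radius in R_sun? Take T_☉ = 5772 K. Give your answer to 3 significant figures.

1.66 R_sun

R/R_☉ = √(L/L_☉) / (T/T_☉)² = √(11.8) / (1.438)²
       = 3.435 / 2.068 = 1.661.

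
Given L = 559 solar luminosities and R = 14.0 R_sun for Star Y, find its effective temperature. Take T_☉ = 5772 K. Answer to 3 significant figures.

7.50×10^3 K

T/T_☉ = (L/L_☉)^(1/4) / (R/R_☉)^(1/2)
T = 5772 × (559)^(1/4) / √(14.0) = 5772 × 4.862 / 3.742 = 7501 K.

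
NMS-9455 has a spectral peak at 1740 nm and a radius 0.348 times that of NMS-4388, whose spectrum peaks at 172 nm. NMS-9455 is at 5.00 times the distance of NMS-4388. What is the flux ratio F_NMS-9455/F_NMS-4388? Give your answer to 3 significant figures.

Wien's law: T_NMS-9455/T_NMS-4388 = λ_NMS-4388/λ_NMS-9455 = 172/1740 = 0.09885.
L_NMS-9455/L_NMS-4388 = (R_NMS-9455/R_NMS-4388)²(T_NMS-9455/T_NMS-4388)⁴ = (0.348)²(0.09885)⁴ = 1.156×10^-5.
F_NMS-9455/F_NMS-4388 = (L_NMS-9455/L_NMS-4388)/(d_NMS-9455/d_NMS-4388)² = 1.156×10^-5/(5.00)² = 4.625×10^-7.

4.63×10^-7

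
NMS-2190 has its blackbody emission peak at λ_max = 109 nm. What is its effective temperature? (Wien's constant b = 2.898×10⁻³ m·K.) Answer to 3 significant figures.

T = b/λ_max = 2.898×10⁻³ / (109×10⁻⁹) = 2.659×10^4 K.

2.66×10^4 K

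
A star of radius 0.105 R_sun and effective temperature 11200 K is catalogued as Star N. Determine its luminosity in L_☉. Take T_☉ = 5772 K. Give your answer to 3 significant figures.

0.156 L_☉

L/L_☉ = (R/R_☉)² (T/T_☉)⁴ = (0.105)² × (11200/5772)⁴
       = 0.01102 × (1.940)⁴ = 0.01102 × 14.18 = 0.1563.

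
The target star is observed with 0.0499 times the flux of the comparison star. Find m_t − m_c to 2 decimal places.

3.25

m_t − m_c = −2.5 log₁₀(F_t/F_c) = −2.5 log₁₀(0.0499) = −2.5 × (-1.302) = 3.255.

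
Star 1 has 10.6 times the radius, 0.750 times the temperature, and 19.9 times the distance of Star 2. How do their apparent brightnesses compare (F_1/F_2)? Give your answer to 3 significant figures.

0.0898

L_1/L_2 = (R_1/R_2)²(T_1/T_2)⁴ = (10.6)² × (0.750)⁴ = 35.55.
F_1/F_2 = (L_1/L_2)/(d_1/d_2)² = 35.55 / (19.9)² = 0.08977.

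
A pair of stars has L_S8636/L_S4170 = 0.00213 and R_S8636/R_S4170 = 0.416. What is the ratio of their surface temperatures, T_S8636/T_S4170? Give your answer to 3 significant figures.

0.333

L ∝ R²T⁴ gives T ∝ (L/R²)^(1/4), so
T_S8636/T_S4170 = (0.00213 / 0.416²)^(1/4) = (0.01231)^(1/4) = 0.3331.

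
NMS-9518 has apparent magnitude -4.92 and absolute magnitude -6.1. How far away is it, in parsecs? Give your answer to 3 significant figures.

17.2 pc

m − M = 5 log₁₀(d/10 pc)
-4.92 − (-6.1) = 1.18 = 5 log₁₀(d/10)
d = 10 × 10^(1.18/5) = 10 × 10^0.236 = 17.22 pc.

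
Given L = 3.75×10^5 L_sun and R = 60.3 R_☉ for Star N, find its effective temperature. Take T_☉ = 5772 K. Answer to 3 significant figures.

1.84×10^4 K

T/T_☉ = (L/L_☉)^(1/4) / (R/R_☉)^(1/2)
T = 5772 × (3.75×10^5)^(1/4) / √(60.3) = 5772 × 24.75 / 7.765 = 1.839×10^4 K.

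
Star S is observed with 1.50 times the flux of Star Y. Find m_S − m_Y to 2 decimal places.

-0.44

m_S − m_Y = −2.5 log₁₀(F_S/F_Y) = −2.5 log₁₀(1.50) = −2.5 × (0.176) = -0.440.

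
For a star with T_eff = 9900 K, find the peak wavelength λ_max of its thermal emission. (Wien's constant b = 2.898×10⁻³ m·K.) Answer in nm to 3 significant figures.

λ_max = b/T = 2.898×10⁻³ / 9900 = 2.93×10^-7 m = 292.7 nm.

293 nm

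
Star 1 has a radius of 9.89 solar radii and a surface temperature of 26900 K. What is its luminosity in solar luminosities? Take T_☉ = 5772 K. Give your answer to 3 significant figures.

L/L_☉ = (R/R_☉)² (T/T_☉)⁴ = (9.89)² × (26900/5772)⁴
       = 97.81 × (4.660)⁴ = 97.81 × 471.7 = 4.614×10^4.

4.61×10^4 solar luminosities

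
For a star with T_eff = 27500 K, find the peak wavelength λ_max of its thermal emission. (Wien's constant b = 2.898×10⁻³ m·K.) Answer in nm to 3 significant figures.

105 nm

λ_max = b/T = 2.898×10⁻³ / 27500 = 1.05×10^-7 m = 105.4 nm.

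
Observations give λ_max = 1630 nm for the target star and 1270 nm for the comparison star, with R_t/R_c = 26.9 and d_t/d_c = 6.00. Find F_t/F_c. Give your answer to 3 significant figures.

Wien's law: T_t/T_c = λ_c/λ_t = 1270/1630 = 0.7791.
L_t/L_c = (R_t/R_c)²(T_t/T_c)⁴ = (26.9)²(0.7791)⁴ = 266.7.
F_t/F_c = (L_t/L_c)/(d_t/d_c)² = 266.7/(6.00)² = 7.407.

7.41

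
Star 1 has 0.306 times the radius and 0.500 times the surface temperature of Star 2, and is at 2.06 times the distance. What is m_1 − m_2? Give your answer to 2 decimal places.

7.15

L_1/L_2 = (0.306)²(0.500)⁴ = 0.005852.
F_1/F_2 = (L_1/L_2)/(d_1/d_2)² = 0.005852/4.244 = 0.001379.
m_1 − m_2 = −2.5 log₁₀(0.001379) = 7.15.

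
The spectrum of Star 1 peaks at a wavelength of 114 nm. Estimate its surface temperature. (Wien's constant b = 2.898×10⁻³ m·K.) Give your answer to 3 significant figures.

2.54×10^4 K

T = b/λ_max = 2.898×10⁻³ / (114×10⁻⁹) = 2.542×10^4 K.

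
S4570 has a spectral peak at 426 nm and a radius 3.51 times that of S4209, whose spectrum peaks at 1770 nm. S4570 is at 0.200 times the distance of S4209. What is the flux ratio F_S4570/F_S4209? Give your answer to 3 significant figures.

9.18×10^4

Wien's law: T_S4570/T_S4209 = λ_S4209/λ_S4570 = 1770/426 = 4.155.
L_S4570/L_S4209 = (R_S4570/R_S4209)²(T_S4570/T_S4209)⁴ = (3.51)²(4.155)⁴ = 3672.
F_S4570/F_S4209 = (L_S4570/L_S4209)/(d_S4570/d_S4209)² = 3672/(0.200)² = 9.179×10^4.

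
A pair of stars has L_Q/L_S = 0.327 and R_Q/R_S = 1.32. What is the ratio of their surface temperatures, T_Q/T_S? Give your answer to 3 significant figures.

0.658

L ∝ R²T⁴ gives T ∝ (L/R²)^(1/4), so
T_Q/T_S = (0.327 / 1.32²)^(1/4) = (0.1877)^(1/4) = 0.6582.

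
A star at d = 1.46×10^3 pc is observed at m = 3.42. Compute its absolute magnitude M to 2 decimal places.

-7.40

M = m − 5 log₁₀(d/10 pc) = 3.42 − 5 log₁₀(1.46×10^3/10)
  = 3.42 − 5 × 2.164 = 3.42 − 10.82 = -7.40.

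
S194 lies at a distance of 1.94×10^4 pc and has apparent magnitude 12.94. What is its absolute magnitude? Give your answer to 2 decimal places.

M = m − 5 log₁₀(d/10 pc) = 12.94 − 5 log₁₀(1.94×10^4/10)
  = 12.94 − 5 × 3.288 = 12.94 − 16.44 = -3.50.

-3.50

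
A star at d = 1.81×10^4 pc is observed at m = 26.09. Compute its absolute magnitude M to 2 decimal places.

9.80

M = m − 5 log₁₀(d/10 pc) = 26.09 − 5 log₁₀(1.81×10^4/10)
  = 26.09 − 5 × 3.258 = 26.09 − 16.29 = 9.80.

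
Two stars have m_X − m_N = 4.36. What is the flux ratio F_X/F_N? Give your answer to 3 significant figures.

F_X/F_N = 10^(−(m_X − m_N)/2.5) = 10^(-4.36/2.5) = 10^-1.744 = 0.01803.

0.0180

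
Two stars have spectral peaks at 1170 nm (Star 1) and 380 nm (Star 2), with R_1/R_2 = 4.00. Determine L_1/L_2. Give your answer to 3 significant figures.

0.178

Wien's law gives T ∝ 1/λ_max, so T_1/T_2 = λ_2/λ_1 = 380/1170 = 0.3248.
Then L ∝ R²T⁴ gives L_1/L_2 = (4.00)² × (0.3248)⁴ = 16.00 × 0.01113 = 0.1780.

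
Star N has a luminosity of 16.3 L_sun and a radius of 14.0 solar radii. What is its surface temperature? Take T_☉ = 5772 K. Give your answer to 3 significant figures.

3.10×10^3 K

T/T_☉ = (L/L_☉)^(1/4) / (R/R_☉)^(1/2)
T = 5772 × (16.3)^(1/4) / √(14.0) = 5772 × 2.009 / 3.742 = 3100 K.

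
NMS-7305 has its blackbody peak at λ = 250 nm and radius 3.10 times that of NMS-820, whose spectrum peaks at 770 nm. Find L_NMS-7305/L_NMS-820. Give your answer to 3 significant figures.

Wien's law gives T ∝ 1/λ_max, so T_NMS-7305/T_NMS-820 = λ_NMS-820/λ_NMS-7305 = 770/250 = 3.080.
Then L ∝ R²T⁴ gives L_NMS-7305/L_NMS-820 = (3.10)² × (3.080)⁴ = 9.610 × 89.99 = 864.8.

865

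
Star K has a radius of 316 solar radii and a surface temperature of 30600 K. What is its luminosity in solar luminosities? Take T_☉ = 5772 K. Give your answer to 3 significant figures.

7.89×10^7 solar luminosities

L/L_☉ = (R/R_☉)² (T/T_☉)⁴ = (316)² × (30600/5772)⁴
       = 9.986×10^4 × (5.301)⁴ = 9.986×10^4 × 789.9 = 7.888×10^7.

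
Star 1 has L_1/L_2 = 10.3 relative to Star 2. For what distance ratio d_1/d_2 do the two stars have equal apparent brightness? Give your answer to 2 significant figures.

Equal flux requires L_1/d_1² = L_2/d_2², so d_1/d_2 = √(L_1/L_2)
= √(10.3) = 3.209.

3.2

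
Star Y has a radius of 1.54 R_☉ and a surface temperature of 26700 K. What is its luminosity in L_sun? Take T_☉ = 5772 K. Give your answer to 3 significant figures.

1.09×10^3 L_sun

L/L_☉ = (R/R_☉)² (T/T_☉)⁴ = (1.54)² × (26700/5772)⁴
       = 2.372 × (4.626)⁴ = 2.372 × 457.9 = 1086.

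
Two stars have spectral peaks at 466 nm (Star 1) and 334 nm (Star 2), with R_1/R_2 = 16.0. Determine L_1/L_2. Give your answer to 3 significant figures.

67.6

Wien's law gives T ∝ 1/λ_max, so T_1/T_2 = λ_2/λ_1 = 334/466 = 0.7167.
Then L ∝ R²T⁴ gives L_1/L_2 = (16.0)² × (0.7167)⁴ = 256.0 × 0.2639 = 67.56.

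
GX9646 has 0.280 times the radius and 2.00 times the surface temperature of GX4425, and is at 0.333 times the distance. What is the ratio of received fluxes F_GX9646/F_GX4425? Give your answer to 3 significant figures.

L_GX9646/L_GX4425 = (R_GX9646/R_GX4425)²(T_GX9646/T_GX4425)⁴ = (0.280)² × (2.00)⁴ = 1.254.
F_GX9646/F_GX4425 = (L_GX9646/L_GX4425)/(d_GX9646/d_GX4425)² = 1.254 / (0.333)² = 11.31.

11.3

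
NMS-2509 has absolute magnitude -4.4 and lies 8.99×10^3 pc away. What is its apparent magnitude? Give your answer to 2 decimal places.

10.37

m = M + 5 log₁₀(d/10 pc) = -4.4 + 5 log₁₀(8.99×10^3/10)
  = -4.4 + 5 × 2.954 = -4.4 + 14.77 = 10.37.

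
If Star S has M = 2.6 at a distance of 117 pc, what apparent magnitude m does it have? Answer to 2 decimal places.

7.94

m = M + 5 log₁₀(d/10 pc) = 2.6 + 5 log₁₀(117/10)
  = 2.6 + 5 × 1.068 = 2.6 + 5.34 = 7.94.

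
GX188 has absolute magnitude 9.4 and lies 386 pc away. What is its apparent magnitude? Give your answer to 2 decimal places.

m = M + 5 log₁₀(d/10 pc) = 9.4 + 5 log₁₀(386/10)
  = 9.4 + 5 × 1.587 = 9.4 + 7.93 = 17.33.

17.33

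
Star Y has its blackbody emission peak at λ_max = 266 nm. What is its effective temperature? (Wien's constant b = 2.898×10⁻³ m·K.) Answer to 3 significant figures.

T = b/λ_max = 2.898×10⁻³ / (266×10⁻⁹) = 1.089×10^4 K.

1.09×10^4 K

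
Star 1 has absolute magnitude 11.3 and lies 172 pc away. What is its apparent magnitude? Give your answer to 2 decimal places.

m = M + 5 log₁₀(d/10 pc) = 11.3 + 5 log₁₀(172/10)
  = 11.3 + 5 × 1.236 = 11.3 + 6.18 = 17.48.

17.48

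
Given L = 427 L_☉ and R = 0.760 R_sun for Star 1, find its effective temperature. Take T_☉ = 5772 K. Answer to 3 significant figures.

T/T_☉ = (L/L_☉)^(1/4) / (R/R_☉)^(1/2)
T = 5772 × (427)^(1/4) / √(0.760) = 5772 × 4.546 / 0.8718 = 3.010×10^4 K.

3.01×10^4 K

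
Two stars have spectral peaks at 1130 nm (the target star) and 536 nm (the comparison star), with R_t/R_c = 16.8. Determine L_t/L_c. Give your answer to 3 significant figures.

Wien's law gives T ∝ 1/λ_max, so T_t/T_c = λ_c/λ_t = 536/1130 = 0.4743.
Then L ∝ R²T⁴ gives L_t/L_c = (16.8)² × (0.4743)⁴ = 282.2 × 0.05062 = 14.29.

14.3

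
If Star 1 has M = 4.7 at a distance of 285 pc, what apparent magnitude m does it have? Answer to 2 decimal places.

11.97

m = M + 5 log₁₀(d/10 pc) = 4.7 + 5 log₁₀(285/10)
  = 4.7 + 5 × 1.455 = 4.7 + 7.27 = 11.97.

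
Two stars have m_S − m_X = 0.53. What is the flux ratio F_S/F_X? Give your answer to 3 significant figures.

0.614

F_S/F_X = 10^(−(m_S − m_X)/2.5) = 10^(-0.53/2.5) = 10^-0.212 = 0.6138.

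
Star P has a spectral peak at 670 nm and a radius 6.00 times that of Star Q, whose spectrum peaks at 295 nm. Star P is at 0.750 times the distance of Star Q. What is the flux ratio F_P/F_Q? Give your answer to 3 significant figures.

Wien's law: T_P/T_Q = λ_Q/λ_P = 295/670 = 0.4403.
L_P/L_Q = (R_P/R_Q)²(T_P/T_Q)⁴ = (6.00)²(0.4403)⁴ = 1.353.
F_P/F_Q = (L_P/L_Q)/(d_P/d_Q)² = 1.353/(0.750)² = 2.405.

2.41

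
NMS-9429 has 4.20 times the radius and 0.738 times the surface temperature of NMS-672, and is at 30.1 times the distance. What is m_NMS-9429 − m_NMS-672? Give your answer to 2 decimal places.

L_NMS-9429/L_NMS-672 = (4.20)²(0.738)⁴ = 5.233.
F_NMS-9429/F_NMS-672 = (L_NMS-9429/L_NMS-672)/(d_NMS-9429/d_NMS-672)² = 5.233/906.0 = 0.005776.
m_NMS-9429 − m_NMS-672 = −2.5 log₁₀(0.005776) = 5.60.

5.60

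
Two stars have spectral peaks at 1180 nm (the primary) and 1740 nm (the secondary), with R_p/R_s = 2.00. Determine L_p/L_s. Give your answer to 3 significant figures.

18.9

Wien's law gives T ∝ 1/λ_max, so T_p/T_s = λ_s/λ_p = 1740/1180 = 1.475.
Then L ∝ R²T⁴ gives L_p/L_s = (2.00)² × (1.475)⁴ = 4.000 × 4.728 = 18.91.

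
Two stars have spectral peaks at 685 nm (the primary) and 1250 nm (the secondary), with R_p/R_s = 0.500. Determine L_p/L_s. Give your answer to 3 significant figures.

Wien's law gives T ∝ 1/λ_max, so T_p/T_s = λ_s/λ_p = 1250/685 = 1.825.
Then L ∝ R²T⁴ gives L_p/L_s = (0.500)² × (1.825)⁴ = 0.2500 × 11.09 = 2.772.

2.77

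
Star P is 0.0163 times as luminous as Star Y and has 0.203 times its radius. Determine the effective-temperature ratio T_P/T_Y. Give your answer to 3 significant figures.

0.793

L ∝ R²T⁴ gives T ∝ (L/R²)^(1/4), so
T_P/T_Y = (0.0163 / 0.203²)^(1/4) = (0.3955)^(1/4) = 0.7930.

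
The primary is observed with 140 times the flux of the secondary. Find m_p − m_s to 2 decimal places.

-5.37

m_p − m_s = −2.5 log₁₀(F_p/F_s) = −2.5 log₁₀(140) = −2.5 × (2.146) = -5.365.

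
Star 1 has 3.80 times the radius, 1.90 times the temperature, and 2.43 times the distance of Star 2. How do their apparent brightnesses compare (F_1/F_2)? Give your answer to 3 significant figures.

31.9

L_1/L_2 = (R_1/R_2)²(T_1/T_2)⁴ = (3.80)² × (1.90)⁴ = 188.2.
F_1/F_2 = (L_1/L_2)/(d_1/d_2)² = 188.2 / (2.43)² = 31.87.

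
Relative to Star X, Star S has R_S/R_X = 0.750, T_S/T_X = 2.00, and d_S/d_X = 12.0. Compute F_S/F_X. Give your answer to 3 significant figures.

0.0625

L_S/L_X = (R_S/R_X)²(T_S/T_X)⁴ = (0.750)² × (2.00)⁴ = 9.000.
F_S/F_X = (L_S/L_X)/(d_S/d_X)² = 9.000 / (12.0)² = 0.06250.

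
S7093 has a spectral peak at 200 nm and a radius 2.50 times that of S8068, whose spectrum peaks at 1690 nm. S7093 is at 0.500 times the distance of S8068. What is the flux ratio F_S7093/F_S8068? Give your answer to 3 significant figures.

Wien's law: T_S7093/T_S8068 = λ_S8068/λ_S7093 = 1690/200 = 8.450.
L_S7093/L_S8068 = (R_S7093/R_S8068)²(T_S7093/T_S8068)⁴ = (2.50)²(8.450)⁴ = 3.186×10^4.
F_S7093/F_S8068 = (L_S7093/L_S8068)/(d_S7093/d_S8068)² = 3.186×10^4/(0.500)² = 1.275×10^5.

1.27×10^5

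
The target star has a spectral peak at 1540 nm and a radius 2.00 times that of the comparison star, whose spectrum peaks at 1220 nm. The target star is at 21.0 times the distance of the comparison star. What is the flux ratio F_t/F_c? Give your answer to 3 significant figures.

Wien's law: T_t/T_c = λ_c/λ_t = 1220/1540 = 0.7922.
L_t/L_c = (R_t/R_c)²(T_t/T_c)⁴ = (2.00)²(0.7922)⁴ = 1.575.
F_t/F_c = (L_t/L_c)/(d_t/d_c)² = 1.575/(21.0)² = 0.003573.

0.00357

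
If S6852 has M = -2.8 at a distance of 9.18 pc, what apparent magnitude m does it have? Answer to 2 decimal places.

-2.99

m = M + 5 log₁₀(d/10 pc) = -2.8 + 5 log₁₀(9.18/10)
  = -2.8 + 5 × -0.037 = -2.8 + -0.19 = -2.99.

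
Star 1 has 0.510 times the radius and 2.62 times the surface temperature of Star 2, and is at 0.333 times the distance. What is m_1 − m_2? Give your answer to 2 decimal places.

L_1/L_2 = (0.510)²(2.62)⁴ = 12.26.
F_1/F_2 = (L_1/L_2)/(d_1/d_2)² = 12.26/0.1109 = 110.5.
m_1 − m_2 = −2.5 log₁₀(110.5) = -5.11.

-5.11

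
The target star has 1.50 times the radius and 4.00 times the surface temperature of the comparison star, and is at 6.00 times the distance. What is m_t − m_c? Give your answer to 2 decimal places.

L_t/L_c = (1.50)²(4.00)⁴ = 576.0.
F_t/F_c = (L_t/L_c)/(d_t/d_c)² = 576.0/36.00 = 16.00.
m_t − m_c = −2.5 log₁₀(16.00) = -3.01.

-3.01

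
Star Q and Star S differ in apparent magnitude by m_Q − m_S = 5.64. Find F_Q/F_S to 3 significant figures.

F_Q/F_S = 10^(−(m_Q − m_S)/2.5) = 10^(-5.64/2.5) = 10^-2.256 = 0.005546.

0.00555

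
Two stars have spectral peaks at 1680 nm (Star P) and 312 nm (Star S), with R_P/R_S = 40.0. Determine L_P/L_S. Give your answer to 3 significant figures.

1.90

Wien's law gives T ∝ 1/λ_max, so T_P/T_S = λ_S/λ_P = 312/1680 = 0.1857.
Then L ∝ R²T⁴ gives L_P/L_S = (40.0)² × (0.1857)⁴ = 1600 × 0.001190 = 1.903.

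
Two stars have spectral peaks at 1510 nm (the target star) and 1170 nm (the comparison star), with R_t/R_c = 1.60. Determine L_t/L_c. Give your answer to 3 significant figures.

0.923

Wien's law gives T ∝ 1/λ_max, so T_t/T_c = λ_c/λ_t = 1170/1510 = 0.7748.
Then L ∝ R²T⁴ gives L_t/L_c = (1.60)² × (0.7748)⁴ = 2.560 × 0.3604 = 0.9227.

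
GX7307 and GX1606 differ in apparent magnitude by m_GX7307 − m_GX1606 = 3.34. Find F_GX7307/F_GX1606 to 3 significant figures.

F_GX7307/F_GX1606 = 10^(−(m_GX7307 − m_GX1606)/2.5) = 10^(-3.34/2.5) = 10^-1.336 = 0.04613.

0.0461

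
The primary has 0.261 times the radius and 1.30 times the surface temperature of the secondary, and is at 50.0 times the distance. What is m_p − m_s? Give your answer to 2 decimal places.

10.27

L_p/L_s = (0.261)²(1.30)⁴ = 0.1946.
F_p/F_s = (L_p/L_s)/(d_p/d_s)² = 0.1946/2500 = 7.782×10^-5.
m_p − m_s = −2.5 log₁₀(7.782×10^-5) = 10.27.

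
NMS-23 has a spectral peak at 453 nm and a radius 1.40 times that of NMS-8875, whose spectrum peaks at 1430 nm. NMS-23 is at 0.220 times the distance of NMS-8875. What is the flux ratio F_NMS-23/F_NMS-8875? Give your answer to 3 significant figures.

Wien's law: T_NMS-23/T_NMS-8875 = λ_NMS-8875/λ_NMS-23 = 1430/453 = 3.157.
L_NMS-23/L_NMS-8875 = (R_NMS-23/R_NMS-8875)²(T_NMS-23/T_NMS-8875)⁴ = (1.40)²(3.157)⁴ = 194.6.
F_NMS-23/F_NMS-8875 = (L_NMS-23/L_NMS-8875)/(d_NMS-23/d_NMS-8875)² = 194.6/(0.220)² = 4021.

4.02×10^3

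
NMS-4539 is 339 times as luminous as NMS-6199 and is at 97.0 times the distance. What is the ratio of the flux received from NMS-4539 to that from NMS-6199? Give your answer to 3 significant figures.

F = L/(4πd²), so F_NMS-4539/F_NMS-6199 = (L_NMS-4539/L_NMS-6199) / (d_NMS-4539/d_NMS-6199)²
= 339 / (97.0)² = 339 / 9409 = 0.03603.

0.0360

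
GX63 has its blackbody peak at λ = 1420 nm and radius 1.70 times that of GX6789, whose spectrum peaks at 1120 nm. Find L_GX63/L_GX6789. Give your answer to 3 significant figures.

1.12

Wien's law gives T ∝ 1/λ_max, so T_GX63/T_GX6789 = λ_GX6789/λ_GX63 = 1120/1420 = 0.7887.
Then L ∝ R²T⁴ gives L_GX63/L_GX6789 = (1.70)² × (0.7887)⁴ = 2.890 × 0.3870 = 1.118.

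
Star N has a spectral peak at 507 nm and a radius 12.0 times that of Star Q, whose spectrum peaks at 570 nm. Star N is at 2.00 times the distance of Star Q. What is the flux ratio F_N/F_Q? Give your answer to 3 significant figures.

57.5

Wien's law: T_N/T_Q = λ_Q/λ_N = 570/507 = 1.124.
L_N/L_Q = (R_N/R_Q)²(T_N/T_Q)⁴ = (12.0)²(1.124)⁴ = 230.1.
F_N/F_Q = (L_N/L_Q)/(d_N/d_Q)² = 230.1/(2.00)² = 57.51.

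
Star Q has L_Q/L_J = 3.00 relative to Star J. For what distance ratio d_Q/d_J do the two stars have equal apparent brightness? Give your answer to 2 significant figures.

Equal flux requires L_Q/d_Q² = L_J/d_J², so d_Q/d_J = √(L_Q/L_J)
= √(3.00) = 1.732.

1.7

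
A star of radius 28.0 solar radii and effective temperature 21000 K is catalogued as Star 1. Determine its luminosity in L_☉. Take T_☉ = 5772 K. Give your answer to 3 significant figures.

L/L_☉ = (R/R_☉)² (T/T_☉)⁴ = (28.0)² × (21000/5772)⁴
       = 784.0 × (3.638)⁴ = 784.0 × 175.2 = 1.374×10^5.

1.37×10^5 L_☉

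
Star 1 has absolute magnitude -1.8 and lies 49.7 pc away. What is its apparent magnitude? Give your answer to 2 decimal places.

m = M + 5 log₁₀(d/10 pc) = -1.8 + 5 log₁₀(49.7/10)
  = -1.8 + 5 × 0.696 = -1.8 + 3.48 = 1.68.

1.68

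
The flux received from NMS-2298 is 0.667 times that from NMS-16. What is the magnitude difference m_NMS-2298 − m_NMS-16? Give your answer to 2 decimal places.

0.44

m_NMS-2298 − m_NMS-16 = −2.5 log₁₀(F_NMS-2298/F_NMS-16) = −2.5 log₁₀(0.667) = −2.5 × (-0.176) = 0.440.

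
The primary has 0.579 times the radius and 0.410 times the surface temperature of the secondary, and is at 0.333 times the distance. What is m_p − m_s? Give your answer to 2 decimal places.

L_p/L_s = (0.579)²(0.410)⁴ = 0.009473.
F_p/F_s = (L_p/L_s)/(d_p/d_s)² = 0.009473/0.1109 = 0.08543.
m_p − m_s = −2.5 log₁₀(0.08543) = 2.67.

2.67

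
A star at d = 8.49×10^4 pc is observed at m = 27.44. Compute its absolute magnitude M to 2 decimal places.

7.80

M = m − 5 log₁₀(d/10 pc) = 27.44 − 5 log₁₀(8.49×10^4/10)
  = 27.44 − 5 × 3.929 = 27.44 − 19.64 = 7.80.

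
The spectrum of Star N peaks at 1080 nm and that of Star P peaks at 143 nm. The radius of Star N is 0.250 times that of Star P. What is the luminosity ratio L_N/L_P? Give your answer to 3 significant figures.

1.92×10^-5

Wien's law gives T ∝ 1/λ_max, so T_N/T_P = λ_P/λ_N = 143/1080 = 0.1324.
Then L ∝ R²T⁴ gives L_N/L_P = (0.250)² × (0.1324)⁴ = 0.06250 × 3.074×10^-4 = 1.921×10^-5.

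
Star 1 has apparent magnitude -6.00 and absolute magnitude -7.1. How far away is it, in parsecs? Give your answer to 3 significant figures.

m − M = 5 log₁₀(d/10 pc)
-6.00 − (-7.1) = 1.10 = 5 log₁₀(d/10)
d = 10 × 10^(1.10/5) = 10 × 10^0.220 = 16.60 pc.

16.6 pc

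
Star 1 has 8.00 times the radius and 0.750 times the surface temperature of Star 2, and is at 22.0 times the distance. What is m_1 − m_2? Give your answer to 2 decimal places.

3.45

L_1/L_2 = (8.00)²(0.750)⁴ = 20.25.
F_1/F_2 = (L_1/L_2)/(d_1/d_2)² = 20.25/484.0 = 0.04184.
m_1 − m_2 = −2.5 log₁₀(0.04184) = 3.45.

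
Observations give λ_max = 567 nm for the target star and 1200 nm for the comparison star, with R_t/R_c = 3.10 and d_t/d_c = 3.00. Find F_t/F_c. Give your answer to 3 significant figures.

Wien's law: T_t/T_c = λ_c/λ_t = 1200/567 = 2.116.
L_t/L_c = (R_t/R_c)²(T_t/T_c)⁴ = (3.10)²(2.116)⁴ = 192.8.
F_t/F_c = (L_t/L_c)/(d_t/d_c)² = 192.8/(3.00)² = 21.42.

21.4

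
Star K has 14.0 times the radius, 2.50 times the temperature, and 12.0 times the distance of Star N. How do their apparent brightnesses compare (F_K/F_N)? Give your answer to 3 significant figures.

53.2

L_K/L_N = (R_K/R_N)²(T_K/T_N)⁴ = (14.0)² × (2.50)⁴ = 7656.
F_K/F_N = (L_K/L_N)/(d_K/d_N)² = 7656 / (12.0)² = 53.17.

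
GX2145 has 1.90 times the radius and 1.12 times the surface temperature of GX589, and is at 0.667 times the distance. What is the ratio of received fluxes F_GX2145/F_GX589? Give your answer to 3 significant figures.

12.8

L_GX2145/L_GX589 = (R_GX2145/R_GX589)²(T_GX2145/T_GX589)⁴ = (1.90)² × (1.12)⁴ = 5.680.
F_GX2145/F_GX589 = (L_GX2145/L_GX589)/(d_GX2145/d_GX589)² = 5.680 / (0.667)² = 12.77.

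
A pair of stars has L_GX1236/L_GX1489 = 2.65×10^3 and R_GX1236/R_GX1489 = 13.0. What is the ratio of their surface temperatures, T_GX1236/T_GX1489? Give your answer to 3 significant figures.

1.99

L ∝ R²T⁴ gives T ∝ (L/R²)^(1/4), so
T_GX1236/T_GX1489 = (2.65×10^3 / 13.0²)^(1/4) = (15.68)^(1/4) = 1.990.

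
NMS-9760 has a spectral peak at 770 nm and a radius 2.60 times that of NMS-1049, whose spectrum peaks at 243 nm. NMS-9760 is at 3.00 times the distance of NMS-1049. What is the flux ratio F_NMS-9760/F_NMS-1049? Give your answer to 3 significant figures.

Wien's law: T_NMS-9760/T_NMS-1049 = λ_NMS-1049/λ_NMS-9760 = 243/770 = 0.3156.
L_NMS-9760/L_NMS-1049 = (R_NMS-9760/R_NMS-1049)²(T_NMS-9760/T_NMS-1049)⁴ = (2.60)²(0.3156)⁴ = 0.06705.
F_NMS-9760/F_NMS-1049 = (L_NMS-9760/L_NMS-1049)/(d_NMS-9760/d_NMS-1049)² = 0.06705/(3.00)² = 0.007450.

0.00745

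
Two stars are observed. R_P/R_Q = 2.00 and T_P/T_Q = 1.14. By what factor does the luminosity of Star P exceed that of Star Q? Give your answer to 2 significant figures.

6.8

From the Stefan–Boltzmann law, L ∝ R²T⁴, so
L_P/L_Q = (R_P/R_Q)² (T_P/T_Q)⁴ = (2.00)² × (1.14)⁴ = 4.000 × 1.689 = 6.756.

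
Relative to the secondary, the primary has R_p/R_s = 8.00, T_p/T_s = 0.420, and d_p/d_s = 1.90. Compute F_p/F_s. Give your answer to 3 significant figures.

L_p/L_s = (R_p/R_s)²(T_p/T_s)⁴ = (8.00)² × (0.420)⁴ = 1.991.
F_p/F_s = (L_p/L_s)/(d_p/d_s)² = 1.991 / (1.90)² = 0.5517.

0.552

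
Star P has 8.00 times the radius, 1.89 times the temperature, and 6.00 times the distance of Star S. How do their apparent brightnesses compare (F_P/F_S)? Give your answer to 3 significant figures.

L_P/L_S = (R_P/R_S)²(T_P/T_S)⁴ = (8.00)² × (1.89)⁴ = 816.6.
F_P/F_S = (L_P/L_S)/(d_P/d_S)² = 816.6 / (6.00)² = 22.68.

22.7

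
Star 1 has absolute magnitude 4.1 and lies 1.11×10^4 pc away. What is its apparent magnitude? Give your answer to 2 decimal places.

m = M + 5 log₁₀(d/10 pc) = 4.1 + 5 log₁₀(1.11×10^4/10)
  = 4.1 + 5 × 3.045 = 4.1 + 15.23 = 19.33.

19.33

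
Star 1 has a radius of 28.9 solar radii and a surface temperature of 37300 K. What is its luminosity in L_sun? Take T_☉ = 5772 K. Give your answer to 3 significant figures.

L/L_☉ = (R/R_☉)² (T/T_☉)⁴ = (28.9)² × (37300/5772)⁴
       = 835.2 × (6.462)⁴ = 835.2 × 1744 = 1.457×10^6.

1.46×10^6 L_sun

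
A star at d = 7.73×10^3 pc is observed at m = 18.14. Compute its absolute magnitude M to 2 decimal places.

M = m − 5 log₁₀(d/10 pc) = 18.14 − 5 log₁₀(7.73×10^3/10)
  = 18.14 − 5 × 2.888 = 18.14 − 14.44 = 3.70.

3.70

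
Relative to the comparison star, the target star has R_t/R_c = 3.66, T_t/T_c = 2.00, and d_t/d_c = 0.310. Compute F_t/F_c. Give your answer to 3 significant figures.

2.23×10^3

L_t/L_c = (R_t/R_c)²(T_t/T_c)⁴ = (3.66)² × (2.00)⁴ = 214.3.
F_t/F_c = (L_t/L_c)/(d_t/d_c)² = 214.3 / (0.310)² = 2230.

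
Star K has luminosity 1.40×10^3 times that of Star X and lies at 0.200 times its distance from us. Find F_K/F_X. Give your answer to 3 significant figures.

F = L/(4πd²), so F_K/F_X = (L_K/L_X) / (d_K/d_X)²
= 1.40×10^3 / (0.200)² = 1.40×10^3 / 0.04000 = 3.500×10^4.

3.50×10^4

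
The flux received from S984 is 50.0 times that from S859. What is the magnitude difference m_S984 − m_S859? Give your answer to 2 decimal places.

-4.25

m_S984 − m_S859 = −2.5 log₁₀(F_S984/F_S859) = −2.5 log₁₀(50.0) = −2.5 × (1.699) = -4.247.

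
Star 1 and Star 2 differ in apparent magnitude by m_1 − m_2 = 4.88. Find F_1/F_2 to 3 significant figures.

F_1/F_2 = 10^(−(m_1 − m_2)/2.5) = 10^(-4.88/2.5) = 10^-1.952 = 0.01117.

0.0112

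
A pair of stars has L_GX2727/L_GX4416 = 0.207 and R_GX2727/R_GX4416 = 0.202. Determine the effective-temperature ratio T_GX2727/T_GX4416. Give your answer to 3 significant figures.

L ∝ R²T⁴ gives T ∝ (L/R²)^(1/4), so
T_GX2727/T_GX4416 = (0.207 / 0.202²)^(1/4) = (5.073)^(1/4) = 1.501.

1.50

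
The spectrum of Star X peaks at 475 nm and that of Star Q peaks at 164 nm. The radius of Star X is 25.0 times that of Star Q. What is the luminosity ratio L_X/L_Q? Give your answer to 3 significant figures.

8.88

Wien's law gives T ∝ 1/λ_max, so T_X/T_Q = λ_Q/λ_X = 164/475 = 0.3453.
Then L ∝ R²T⁴ gives L_X/L_Q = (25.0)² × (0.3453)⁴ = 625.0 × 0.01421 = 8.881.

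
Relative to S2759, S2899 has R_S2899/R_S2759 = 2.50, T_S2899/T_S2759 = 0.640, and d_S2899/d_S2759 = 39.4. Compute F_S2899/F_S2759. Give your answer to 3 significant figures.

6.75×10^-4

L_S2899/L_S2759 = (R_S2899/R_S2759)²(T_S2899/T_S2759)⁴ = (2.50)² × (0.640)⁴ = 1.049.
F_S2899/F_S2759 = (L_S2899/L_S2759)/(d_S2899/d_S2759)² = 1.049 / (39.4)² = 6.755×10^-4.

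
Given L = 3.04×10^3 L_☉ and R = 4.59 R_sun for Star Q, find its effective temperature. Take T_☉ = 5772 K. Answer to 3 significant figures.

T/T_☉ = (L/L_☉)^(1/4) / (R/R_☉)^(1/2)
T = 5772 × (3.04×10^3)^(1/4) / √(4.59) = 5772 × 7.425 / 2.142 = 2.000×10^4 K.

2.00×10^4 K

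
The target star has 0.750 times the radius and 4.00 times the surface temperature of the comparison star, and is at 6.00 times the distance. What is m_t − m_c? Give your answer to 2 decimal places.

-1.51

L_t/L_c = (0.750)²(4.00)⁴ = 144.0.
F_t/F_c = (L_t/L_c)/(d_t/d_c)² = 144.0/36.00 = 4.000.
m_t − m_c = −2.5 log₁₀(4.000) = -1.51.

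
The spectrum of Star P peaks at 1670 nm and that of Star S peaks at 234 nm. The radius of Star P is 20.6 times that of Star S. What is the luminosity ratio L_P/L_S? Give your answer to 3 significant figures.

0.164

Wien's law gives T ∝ 1/λ_max, so T_P/T_S = λ_S/λ_P = 234/1670 = 0.1401.
Then L ∝ R²T⁴ gives L_P/L_S = (20.6)² × (0.1401)⁴ = 424.4 × 3.855×10^-4 = 0.1636.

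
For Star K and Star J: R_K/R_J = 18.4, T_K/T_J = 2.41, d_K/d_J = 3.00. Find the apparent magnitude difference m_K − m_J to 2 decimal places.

L_K/L_J = (18.4)²(2.41)⁴ = 1.142×10^4.
F_K/F_J = (L_K/L_J)/(d_K/d_J)² = 1.142×10^4/9.000 = 1269.
m_K − m_J = −2.5 log₁₀(1269) = -7.76.

-7.76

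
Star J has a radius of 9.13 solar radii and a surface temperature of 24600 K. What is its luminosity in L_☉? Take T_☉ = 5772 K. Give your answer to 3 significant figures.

L/L_☉ = (R/R_☉)² (T/T_☉)⁴ = (9.13)² × (24600/5772)⁴
       = 83.36 × (4.262)⁴ = 83.36 × 329.9 = 2.750×10^4.

2.75×10^4 L_☉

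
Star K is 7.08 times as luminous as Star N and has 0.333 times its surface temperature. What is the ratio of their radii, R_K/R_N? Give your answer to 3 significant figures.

L ∝ R²T⁴ gives R ∝ √L / T², so
R_K/R_N = √(7.08) / (0.333)² = 2.661 / 0.1109 = 24.00.

24.0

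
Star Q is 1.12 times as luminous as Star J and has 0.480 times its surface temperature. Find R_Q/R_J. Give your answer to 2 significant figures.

4.6

L ∝ R²T⁴ gives R ∝ √L / T², so
R_Q/R_J = √(1.12) / (0.480)² = 1.058 / 0.2304 = 4.593.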